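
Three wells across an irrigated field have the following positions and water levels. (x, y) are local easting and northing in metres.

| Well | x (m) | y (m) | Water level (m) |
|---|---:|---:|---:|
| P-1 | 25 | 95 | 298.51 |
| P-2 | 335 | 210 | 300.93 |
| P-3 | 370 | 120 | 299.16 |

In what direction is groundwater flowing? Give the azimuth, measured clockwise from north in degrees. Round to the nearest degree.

Differences from P-1: to P-2 (Δx, Δy, Δh) = (310, 115, +2.42); to P-3 = (345, 25, +0.65).
Solve a·Δx + b·Δy = Δh: det = 310·25 − 345·115 = -31925.
∂h/∂x = [(+2.42)·25 − (+0.65)·115] / -31925 = +0.0004464
∂h/∂y = [310·(+0.65) − 345·(+2.42)] / -31925 = +0.01984
Flow direction (−∇h) has components (-0.0004464 E, -0.01984 N).
Azimuth = atan2(E, N) = atan2(-0.0004464, -0.01984) = 181.3° ≈ 181°.

181°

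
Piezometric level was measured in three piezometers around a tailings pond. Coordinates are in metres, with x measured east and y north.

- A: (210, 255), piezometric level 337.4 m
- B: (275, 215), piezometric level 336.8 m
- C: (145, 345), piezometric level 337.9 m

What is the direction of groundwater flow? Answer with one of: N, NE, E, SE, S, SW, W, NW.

Differences from A: to B (Δx, Δy, Δh) = (65, -40, -0.6); to C = (-65, 90, +0.5).
Solve a·Δx + b·Δy = Δh: det = 65·90 − (-65)·(-40) = 3250.
∂h/∂x = [(-0.6)·90 − (+0.5)·(-40)] / 3250 = -0.01046
∂h/∂y = [65·(+0.5) − (-65)·(-0.6)] / 3250 = -0.002000
Flow = −∇h = (+0.01046 east, +0.002000 north), which points east.

E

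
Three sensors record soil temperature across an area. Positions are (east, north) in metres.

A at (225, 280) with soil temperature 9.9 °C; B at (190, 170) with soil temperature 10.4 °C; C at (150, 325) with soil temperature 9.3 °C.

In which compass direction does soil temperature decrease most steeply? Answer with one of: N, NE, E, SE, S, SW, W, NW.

NW

Taking A as reference: B−A = (-35, -110, +0.5); C−A = (-75, 45, -0.6).
Solve a·Δx + b·Δy = ΔT: det = (-35)·45 − (-75)·(-110) = -9825.
∂T/∂x = [(+0.5)·45 − (-0.6)·(-110)] / -9825 = +0.004427
∂T/∂y = [(-35)·(-0.6) − (-75)·(+0.5)] / -9825 = -0.005954
Steepest decrease is along −∇f = (-0.004427 E, +0.005954 N) → northwest.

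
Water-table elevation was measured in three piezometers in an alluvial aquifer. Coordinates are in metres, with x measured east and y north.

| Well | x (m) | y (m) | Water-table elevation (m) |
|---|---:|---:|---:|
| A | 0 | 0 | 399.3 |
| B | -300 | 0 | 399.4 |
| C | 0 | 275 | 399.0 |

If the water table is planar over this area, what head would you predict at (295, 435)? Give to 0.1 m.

∂h/∂x = (399.4 − 399.3) / (-300 − 0) = -0.0003333
∂h/∂y = (399.0 − 399.3) / (275 − 0) = -0.001091
h(295, 435) = 399.3 + (-0.0003333)·(295) + (-0.001091)·(435) = 399.3 -0.098 -0.475 = 398.727 m.

398.7 m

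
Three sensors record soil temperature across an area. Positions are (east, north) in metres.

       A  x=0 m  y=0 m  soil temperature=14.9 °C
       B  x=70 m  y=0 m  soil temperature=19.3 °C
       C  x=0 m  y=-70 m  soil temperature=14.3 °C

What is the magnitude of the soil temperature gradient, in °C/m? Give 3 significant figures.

0.0634 °C/m

∂T/∂x = (19.3 − 14.9) / (70 − 0) = +0.06286
∂T/∂y = (14.3 − 14.9) / (-70 − 0) = +0.008571
|∇f| = √(0.06286² + 0.008571²) = 0.06344 °C/m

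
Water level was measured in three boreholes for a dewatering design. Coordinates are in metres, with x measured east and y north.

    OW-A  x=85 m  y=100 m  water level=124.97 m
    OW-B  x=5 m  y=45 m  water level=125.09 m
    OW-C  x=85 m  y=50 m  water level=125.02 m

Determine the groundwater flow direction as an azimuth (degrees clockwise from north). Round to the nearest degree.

Three-point gradient (reference OW-A): Δ to OW-B = (-80, -55, +0.12), Δ to OW-C = (0, -50, +0.05).
∂h/∂x = -0.0008125, ∂h/∂y = -0.0010000 (det = 4000).
Flow direction (−∇h) has components (+0.0008125 E, +0.0010000 N).
Azimuth = atan2(E, N) = atan2(+0.0008125, +0.0010000) = 39.1° ≈ 039°.

039°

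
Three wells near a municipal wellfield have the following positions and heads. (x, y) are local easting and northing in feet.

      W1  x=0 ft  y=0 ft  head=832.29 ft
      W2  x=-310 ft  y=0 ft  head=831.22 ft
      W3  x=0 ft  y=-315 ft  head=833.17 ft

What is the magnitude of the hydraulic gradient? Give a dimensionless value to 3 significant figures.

0.00444

∂h/∂x = (831.22 − 832.29) / (-310 − 0) = +0.003452
∂h/∂y = (833.17 − 832.29) / (-315 − 0) = -0.002794
|∇h| = √(0.003452² + -0.002794²) = 0.004441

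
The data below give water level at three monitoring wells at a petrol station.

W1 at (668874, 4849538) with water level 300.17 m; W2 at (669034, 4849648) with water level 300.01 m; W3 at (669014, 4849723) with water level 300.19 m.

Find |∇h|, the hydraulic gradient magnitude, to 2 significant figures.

Taking W1 as reference: W2−W1 = (160, 110, -0.16); W3−W1 = (140, 185, +0.02).
Solve a·Δx + b·Δy = Δh: det = 160·185 − 140·110 = 14200.
∂h/∂x = [(-0.16)·185 − (+0.02)·110] / 14200 = -0.002239
∂h/∂y = [160·(+0.02) − 140·(-0.16)] / 14200 = +0.001803
|∇h| = √(-0.002239² + 0.001803²) = 0.002875

0.0029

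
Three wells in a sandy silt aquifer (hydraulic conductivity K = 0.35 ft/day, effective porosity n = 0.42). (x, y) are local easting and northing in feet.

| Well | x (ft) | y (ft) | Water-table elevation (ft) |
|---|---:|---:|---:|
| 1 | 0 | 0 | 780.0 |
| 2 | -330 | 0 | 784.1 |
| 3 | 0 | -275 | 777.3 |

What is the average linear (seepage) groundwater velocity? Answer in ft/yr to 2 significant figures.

4.8 ft/yr

∂h/∂x = (784.1 − 780.0) / (-330 − 0) = -0.01242
∂h/∂y = (777.3 − 780.0) / (-275 − 0) = +0.009818
|∇h| = √(-0.01242² + 0.009818²) = 0.01583
Seepage velocity v = K·i/n = 0.35 × 0.01583 / 0.42 = 0.01319 ft/day = 4.818 ft/yr.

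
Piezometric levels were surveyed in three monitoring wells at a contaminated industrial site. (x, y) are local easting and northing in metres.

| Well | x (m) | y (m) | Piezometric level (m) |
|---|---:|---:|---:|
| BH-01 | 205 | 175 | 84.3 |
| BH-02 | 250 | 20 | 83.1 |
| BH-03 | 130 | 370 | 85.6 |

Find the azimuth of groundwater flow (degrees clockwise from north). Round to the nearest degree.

226°

Differences from BH-01: to BH-02 (Δx, Δy, Δh) = (45, -155, -1.2); to BH-03 = (-75, 195, +1.3).
Determinant of the coordinate differences = 45·195 − (-75)·(-155) = -2850.
∂h/∂x = [(-1.2)·195 − (+1.3)·(-155)] / -2850 = +0.01140
∂h/∂y = [45·(+1.3) − (-75)·(-1.2)] / -2850 = +0.01105
Flow direction (−∇h) has components (-0.01140 E, -0.01105 N).
Azimuth = atan2(E, N) = atan2(-0.01140, -0.01105) = 225.9° ≈ 226°.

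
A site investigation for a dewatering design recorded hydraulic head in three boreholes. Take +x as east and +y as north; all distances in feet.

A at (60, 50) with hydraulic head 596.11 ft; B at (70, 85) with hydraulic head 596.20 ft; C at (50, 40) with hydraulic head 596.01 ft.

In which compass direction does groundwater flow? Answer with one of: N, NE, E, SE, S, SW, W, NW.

W

Differences from A: to B (Δx, Δy, Δh) = (10, 35, +0.09); to C = (-10, -10, -0.10).
Solve a·Δx + b·Δy = Δh: det = 10·(-10) − (-10)·35 = 250.
∂h/∂x = [(+0.09)·(-10) − (-0.10)·35] / 250 = +0.01040
∂h/∂y = [10·(-0.10) − (-10)·(+0.09)] / 250 = -0.0004000
Flow = −∇h = (-0.01040 east, +0.0004000 north), which points west.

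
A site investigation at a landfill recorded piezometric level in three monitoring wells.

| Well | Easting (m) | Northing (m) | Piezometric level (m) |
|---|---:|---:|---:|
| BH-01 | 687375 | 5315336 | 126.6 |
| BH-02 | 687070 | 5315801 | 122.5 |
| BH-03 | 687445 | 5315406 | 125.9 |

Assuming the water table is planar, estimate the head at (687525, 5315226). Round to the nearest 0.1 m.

Differences from BH-01: to BH-02 (Δx, Δy, Δh) = (-305, 465, -4.1); to BH-03 = (70, 70, -0.7).
Determinant of the coordinate differences = (-305)·70 − 70·465 = -53900.
∂h/∂x = [(-4.1)·70 − (-0.7)·465] / -53900 = -0.0007143
∂h/∂y = [(-305)·(-0.7) − 70·(-4.1)] / -53900 = -0.009286
h(687525, 5315226) = 126.6 + (-0.0007143)·(150) + (-0.009286)·(-110) = 126.6 -0.107 +1.021 = 127.514 m.

127.5 m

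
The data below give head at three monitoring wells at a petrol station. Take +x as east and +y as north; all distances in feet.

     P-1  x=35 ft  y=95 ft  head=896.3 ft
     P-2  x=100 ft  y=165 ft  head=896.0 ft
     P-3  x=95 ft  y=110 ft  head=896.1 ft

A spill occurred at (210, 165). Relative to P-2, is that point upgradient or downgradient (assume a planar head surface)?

downgradient

Differences from P-1: to P-2 (Δx, Δy, Δh) = (65, 70, -0.3); to P-3 = (60, 15, -0.2).
Solve a·Δx + b·Δy = Δh: det = 65·15 − 60·70 = -3225.
∂h/∂x = [(-0.3)·15 − (-0.2)·70] / -3225 = -0.002946
∂h/∂y = [65·(-0.2) − 60·(-0.3)] / -3225 = -0.001550
Head at (210, 165) = 896.3 + (-0.002946)·(175) + (-0.001550)·(70) = 895.68 ft.
That is lower than the 896.0 ft at P-2, so the point is downgradient.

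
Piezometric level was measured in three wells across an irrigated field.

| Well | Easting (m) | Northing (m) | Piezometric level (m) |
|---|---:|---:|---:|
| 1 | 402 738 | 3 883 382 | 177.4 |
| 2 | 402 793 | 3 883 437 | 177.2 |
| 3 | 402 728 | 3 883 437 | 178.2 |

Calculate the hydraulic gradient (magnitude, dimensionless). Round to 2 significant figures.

With h = a·x + b·y + c and 1 as origin, the differences give:
  55·a + 55·b = -0.2
  (-10)·a + 55·b = +0.8
Eliminate b (×55 and ×55, subtract): 3575·a = -55.00 → a = ∂h/∂x = -0.01538
Back-substitute: b = ∂h/∂y = +0.01175.
|∇h| = √(-0.01538² + 0.01175²) = 0.01935

0.019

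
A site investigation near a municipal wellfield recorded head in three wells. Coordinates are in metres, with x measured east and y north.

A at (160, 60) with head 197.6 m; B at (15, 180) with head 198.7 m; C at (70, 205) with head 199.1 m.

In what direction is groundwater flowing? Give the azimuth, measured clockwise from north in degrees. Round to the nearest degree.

190°

With h = a·x + b·y + c and A as origin, the differences give:
  (-145)·a + 120·b = +1.1
  (-90)·a + 145·b = +1.5
Eliminate b (×145 and ×120, subtract): -10225·a = -20.50 → a = ∂h/∂x = +0.002005
Back-substitute: b = ∂h/∂y = +0.01159.
Flow direction (−∇h) has components (-0.002005 E, -0.01159 N).
Azimuth = atan2(E, N) = atan2(-0.002005, -0.01159) = 189.8° ≈ 190°.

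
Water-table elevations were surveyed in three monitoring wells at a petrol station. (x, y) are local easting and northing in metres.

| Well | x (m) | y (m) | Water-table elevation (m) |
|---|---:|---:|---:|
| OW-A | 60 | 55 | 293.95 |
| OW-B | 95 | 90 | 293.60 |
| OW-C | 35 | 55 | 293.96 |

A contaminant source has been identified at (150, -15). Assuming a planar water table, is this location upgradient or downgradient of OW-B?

upgradient

Differences from OW-A: to OW-B (Δx, Δy, Δh) = (35, 35, -0.35); to OW-C = (-25, 0, +0.01).
Solve a·Δx + b·Δy = Δh: det = 35·0 − (-25)·35 = 875.
∂h/∂x = [(-0.35)·0 − (+0.01)·35] / 875 = -0.0004000
∂h/∂y = [35·(+0.01) − (-25)·(-0.35)] / 875 = -0.009600
Head at (150, -15) = 293.95 + (-0.0004000)·(90) + (-0.009600)·(-70) = 294.59 m.
That is higher than the 293.60 m at OW-B, so the point is upgradient.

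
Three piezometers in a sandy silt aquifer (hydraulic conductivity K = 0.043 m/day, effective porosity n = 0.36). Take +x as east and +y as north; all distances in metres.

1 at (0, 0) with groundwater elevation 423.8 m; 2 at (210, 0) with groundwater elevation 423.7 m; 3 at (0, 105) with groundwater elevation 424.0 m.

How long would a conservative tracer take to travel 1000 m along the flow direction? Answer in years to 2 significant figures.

∂h/∂x = (423.7 − 423.8) / (210 − 0) = -0.0004762
∂h/∂y = (424.0 − 423.8) / (105 − 0) = +0.001905
|∇h| = √(-0.0004762² + 0.001905²) = 0.001964
Seepage velocity v = K·i/n = 0.043 × 0.001964 / 0.36 = 0.0002346 m/day.
t = 1000 / 0.0002346 = 4.263e+06 days = 1.17e+04 years.

12000 years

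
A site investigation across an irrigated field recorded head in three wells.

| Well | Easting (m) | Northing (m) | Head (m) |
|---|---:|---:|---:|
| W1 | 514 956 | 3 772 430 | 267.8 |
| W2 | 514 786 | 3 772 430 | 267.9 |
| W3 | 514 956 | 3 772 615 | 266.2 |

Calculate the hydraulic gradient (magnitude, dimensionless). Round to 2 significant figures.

∂h/∂x = (267.9 − 267.8) / (514786 − 514956) = -0.0005882
∂h/∂y = (266.2 − 267.8) / (3772615 − 3772430) = -0.008649
|∇h| = √(-0.0005882² + -0.008649²) = 0.008669

0.0087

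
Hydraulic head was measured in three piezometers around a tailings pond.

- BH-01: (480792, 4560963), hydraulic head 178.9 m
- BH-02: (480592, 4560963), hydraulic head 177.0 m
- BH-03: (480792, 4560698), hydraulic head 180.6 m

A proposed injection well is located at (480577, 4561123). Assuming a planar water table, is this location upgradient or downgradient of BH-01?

∂h/∂x = (177.0 − 178.9) / (480592 − 480792) = +0.009500
∂h/∂y = (180.6 − 178.9) / (4560698 − 4560963) = -0.006415
Head at (480577, 4561123) = 178.9 + (+0.009500)·(-215) + (-0.006415)·(160) = 175.83 m.
That is lower than the 178.9 m at BH-01, so the point is downgradient.

downgradient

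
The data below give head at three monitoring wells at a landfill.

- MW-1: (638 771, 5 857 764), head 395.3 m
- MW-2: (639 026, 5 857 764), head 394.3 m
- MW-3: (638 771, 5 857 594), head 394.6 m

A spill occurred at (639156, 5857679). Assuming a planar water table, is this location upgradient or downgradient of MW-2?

downgradient

∂h/∂x = (394.3 − 395.3) / (639026 − 638771) = -0.003922
∂h/∂y = (394.6 − 395.3) / (5857594 − 5857764) = +0.004118
Head at (639156, 5857679) = 395.3 + (-0.003922)·(385) + (+0.004118)·(-85) = 393.44 m.
That is lower than the 394.3 m at MW-2, so the point is downgradient.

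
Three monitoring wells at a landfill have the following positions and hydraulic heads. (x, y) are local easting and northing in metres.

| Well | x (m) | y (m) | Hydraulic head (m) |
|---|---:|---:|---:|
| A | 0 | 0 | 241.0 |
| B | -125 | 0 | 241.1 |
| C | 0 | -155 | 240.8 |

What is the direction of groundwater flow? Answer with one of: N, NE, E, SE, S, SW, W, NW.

∂h/∂x = (241.1 − 241.0) / (-125 − 0) = -0.0008000
∂h/∂y = (240.8 − 241.0) / (-155 − 0) = +0.001290
Flow = −∇h = (+0.0008000 east, -0.001290 north), which points southeast.

SE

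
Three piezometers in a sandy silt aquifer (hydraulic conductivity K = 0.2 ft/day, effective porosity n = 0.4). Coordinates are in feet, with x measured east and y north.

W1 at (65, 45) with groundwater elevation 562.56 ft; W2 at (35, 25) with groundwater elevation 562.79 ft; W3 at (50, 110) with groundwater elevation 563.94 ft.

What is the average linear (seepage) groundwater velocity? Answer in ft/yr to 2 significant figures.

With h = a·x + b·y + c and W1 as origin, the differences give:
  (-30)·a + (-20)·b = +0.23
  (-15)·a + 65·b = +1.38
Eliminate b (×65 and ×(-20), subtract): -2250·a = 42.550 → a = ∂h/∂x = -0.01891
Back-substitute: b = ∂h/∂y = +0.01687.
|∇h| = √(-0.01891² + 0.01687²) = 0.02534
Seepage velocity v = K·i/n = 0.2 × 0.02534 / 0.4 = 0.01267 ft/day = 4.628 ft/yr.

4.6 ft/yr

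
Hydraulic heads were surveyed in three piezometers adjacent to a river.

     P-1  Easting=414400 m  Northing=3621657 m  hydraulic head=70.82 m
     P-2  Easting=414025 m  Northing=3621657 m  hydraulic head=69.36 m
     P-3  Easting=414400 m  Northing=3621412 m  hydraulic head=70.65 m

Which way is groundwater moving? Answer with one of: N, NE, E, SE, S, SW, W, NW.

∂h/∂x = (69.36 − 70.82) / (414025 − 414400) = +0.003893
∂h/∂y = (70.65 − 70.82) / (3621412 − 3621657) = +0.0006939
Flow = −∇h = (-0.003893 east, -0.0006939 north), which points west.

W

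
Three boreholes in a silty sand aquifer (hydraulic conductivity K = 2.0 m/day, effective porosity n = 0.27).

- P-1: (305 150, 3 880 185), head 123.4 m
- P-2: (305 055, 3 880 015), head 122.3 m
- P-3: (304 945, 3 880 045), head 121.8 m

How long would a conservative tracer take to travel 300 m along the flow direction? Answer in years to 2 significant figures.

Taking P-1 as reference: P-2−P-1 = (-95, -170, -1.1); P-3−P-1 = (-205, -140, -1.6).
Solve a·Δx + b·Δy = Δh: det = (-95)·(-140) − (-205)·(-170) = -21550.
∂h/∂x = [(-1.1)·(-140) − (-1.6)·(-170)] / -21550 = +0.005476
∂h/∂y = [(-95)·(-1.6) − (-205)·(-1.1)] / -21550 = +0.003411
|∇h| = √(0.005476² + 0.003411²) = 0.006451
Seepage velocity v = K·i/n = 2.0 × 0.006451 / 0.27 = 0.04779 m/day.
t = 300 / 0.04779 = 6277 days = 17.2 years.

17 years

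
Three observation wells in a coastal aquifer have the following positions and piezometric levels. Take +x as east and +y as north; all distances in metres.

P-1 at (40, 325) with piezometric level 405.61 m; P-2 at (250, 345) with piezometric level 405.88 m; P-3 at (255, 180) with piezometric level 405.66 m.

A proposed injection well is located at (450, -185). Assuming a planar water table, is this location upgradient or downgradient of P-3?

Taking P-1 as reference: P-2−P-1 = (210, 20, +0.27); P-3−P-1 = (215, -145, +0.05).
Solve a·Δx + b·Δy = Δh: det = 210·(-145) − 215·20 = -34750.
∂h/∂x = [(+0.27)·(-145) − (+0.05)·20] / -34750 = +0.001155
∂h/∂y = [210·(+0.05) − 215·(+0.27)] / -34750 = +0.001368
Head at (450, -185) = 405.61 + (+0.001155)·(410) + (+0.001368)·(-510) = 405.39 m.
That is lower than the 405.66 m at P-3, so the point is downgradient.

downgradient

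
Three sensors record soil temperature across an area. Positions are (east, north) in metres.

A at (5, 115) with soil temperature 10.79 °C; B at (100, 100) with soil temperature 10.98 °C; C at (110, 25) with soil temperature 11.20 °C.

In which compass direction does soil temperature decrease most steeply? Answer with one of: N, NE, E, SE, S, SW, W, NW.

Differences from A: to B (Δx, Δy, Δh) = (95, -15, +0.19); to C = (105, -90, +0.41).
Solve a·Δx + b·Δy = ΔT: det = 95·(-90) − 105·(-15) = -6975.
∂T/∂x = [(+0.19)·(-90) − (+0.41)·(-15)] / -6975 = +0.001570
∂T/∂y = [95·(+0.41) − 105·(+0.19)] / -6975 = -0.002724
Steepest decrease is along −∇f = (-0.001570 E, +0.002724 N) → northwest.

NW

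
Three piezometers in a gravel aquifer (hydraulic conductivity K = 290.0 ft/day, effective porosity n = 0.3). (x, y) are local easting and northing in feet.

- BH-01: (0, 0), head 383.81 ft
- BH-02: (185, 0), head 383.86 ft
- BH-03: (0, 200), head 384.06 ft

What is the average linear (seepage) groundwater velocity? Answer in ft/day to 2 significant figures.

∂h/∂x = (383.86 − 383.81) / (185 − 0) = +0.0002703
∂h/∂y = (384.06 − 383.81) / (200 − 0) = +0.001250
|∇h| = √(0.0002703² + 0.001250²) = 0.001279
Seepage velocity v = K·i/n = 290.0 × 0.001279 / 0.3 = 1.236 ft/day.

1.2 ft/day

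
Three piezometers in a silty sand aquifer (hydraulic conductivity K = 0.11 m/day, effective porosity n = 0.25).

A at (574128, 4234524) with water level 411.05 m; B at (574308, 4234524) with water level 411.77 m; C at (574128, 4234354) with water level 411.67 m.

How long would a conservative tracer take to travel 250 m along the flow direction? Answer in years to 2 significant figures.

290 years

∂h/∂x = (411.77 − 411.05) / (574308 − 574128) = +0.004000
∂h/∂y = (411.67 − 411.05) / (4234354 − 4234524) = -0.003647
|∇h| = √(0.004000² + -0.003647²) = 0.005413
Seepage velocity v = K·i/n = 0.11 × 0.005413 / 0.25 = 0.002382 m/day.
t = 250 / 0.002382 = 1.05e+05 days = 287 years.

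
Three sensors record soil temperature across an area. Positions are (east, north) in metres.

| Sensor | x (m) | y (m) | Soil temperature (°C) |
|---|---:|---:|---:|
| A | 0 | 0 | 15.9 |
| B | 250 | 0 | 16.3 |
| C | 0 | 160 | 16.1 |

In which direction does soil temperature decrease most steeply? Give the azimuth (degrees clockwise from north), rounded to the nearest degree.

232°

∂T/∂x = (16.3 − 15.9) / (250 − 0) = +0.001600
∂T/∂y = (16.1 − 15.9) / (160 − 0) = +0.001250
Steepest decrease is along −∇f: components (-0.001600 E, -0.001250 N).
Azimuth = atan2(-0.001600, -0.001250) = 232.0° ≈ 232°.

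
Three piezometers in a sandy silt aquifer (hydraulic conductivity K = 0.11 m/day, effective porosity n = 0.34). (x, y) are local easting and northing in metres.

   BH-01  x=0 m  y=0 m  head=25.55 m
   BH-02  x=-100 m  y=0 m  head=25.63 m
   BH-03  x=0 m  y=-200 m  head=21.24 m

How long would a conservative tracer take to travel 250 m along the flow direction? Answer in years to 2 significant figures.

∂h/∂x = (25.63 − 25.55) / (-100 − 0) = -0.0008000
∂h/∂y = (21.24 − 25.55) / (-200 − 0) = +0.02155
|∇h| = √(-0.0008000² + 0.02155²) = 0.02156
Seepage velocity v = K·i/n = 0.11 × 0.02156 / 0.34 = 0.006975 m/day.
t = 250 / 0.006975 = 3.584e+04 days = 98.1 years.

98 years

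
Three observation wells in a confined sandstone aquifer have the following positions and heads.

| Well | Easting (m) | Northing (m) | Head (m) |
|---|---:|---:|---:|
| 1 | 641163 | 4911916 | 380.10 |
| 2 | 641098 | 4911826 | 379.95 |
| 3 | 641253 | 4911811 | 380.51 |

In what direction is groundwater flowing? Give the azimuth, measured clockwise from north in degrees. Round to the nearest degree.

284°

Differences from 1: to 2 (Δx, Δy, Δh) = (-65, -90, -0.15); to 3 = (90, -105, +0.41).
Solve a·Δx + b·Δy = Δh: det = (-65)·(-105) − 90·(-90) = 14925.
∂h/∂x = [(-0.15)·(-105) − (+0.41)·(-90)] / 14925 = +0.003528
∂h/∂y = [(-65)·(+0.41) − 90·(-0.15)] / 14925 = -0.0008811
Flow direction (−∇h) has components (-0.003528 E, +0.0008811 N).
Azimuth = atan2(E, N) = atan2(-0.003528, +0.0008811) = 284.0° ≈ 284°.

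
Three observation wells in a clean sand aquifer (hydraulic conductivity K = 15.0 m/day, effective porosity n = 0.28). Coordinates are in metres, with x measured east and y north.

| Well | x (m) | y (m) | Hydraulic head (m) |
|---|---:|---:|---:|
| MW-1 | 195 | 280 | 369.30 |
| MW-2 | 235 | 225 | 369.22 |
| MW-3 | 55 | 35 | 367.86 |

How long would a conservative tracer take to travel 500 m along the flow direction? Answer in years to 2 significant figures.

With h = a·x + b·y + c and MW-1 as origin, the differences give:
  40·a + (-55)·b = -0.08
  (-140)·a + (-245)·b = -1.44
Eliminate b (×(-245) and ×(-55), subtract): -17500·a = -59.600 → a = ∂h/∂x = +0.003406
Back-substitute: b = ∂h/∂y = +0.003931.
|∇h| = √(0.003406² + 0.003931²) = 0.005201
Seepage velocity v = K·i/n = 15.0 × 0.005201 / 0.28 = 0.2786 m/day.
t = 500 / 0.2786 = 1795 days = 4.91 years.

4.9 years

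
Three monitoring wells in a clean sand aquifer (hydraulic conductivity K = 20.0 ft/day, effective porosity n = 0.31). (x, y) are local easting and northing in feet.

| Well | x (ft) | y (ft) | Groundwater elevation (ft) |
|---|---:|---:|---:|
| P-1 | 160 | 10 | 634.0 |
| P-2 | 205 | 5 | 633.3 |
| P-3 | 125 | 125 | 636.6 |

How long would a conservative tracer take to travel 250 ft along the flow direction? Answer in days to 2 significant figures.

With h = a·x + b·y + c and P-1 as origin, the differences give:
  45·a + (-5)·b = -0.7
  (-35)·a + 115·b = +2.6
Eliminate b (×115 and ×(-5), subtract): 5000·a = -67.50 → a = ∂h/∂x = -0.01350
Back-substitute: b = ∂h/∂y = +0.01850.
|∇h| = √(-0.01350² + 0.01850²) = 0.0229
Seepage velocity v = K·i/n = 20.0 × 0.0229 / 0.31 = 1.477 ft/day.
t = 250 / 1.477 = 169.3 days.

170 days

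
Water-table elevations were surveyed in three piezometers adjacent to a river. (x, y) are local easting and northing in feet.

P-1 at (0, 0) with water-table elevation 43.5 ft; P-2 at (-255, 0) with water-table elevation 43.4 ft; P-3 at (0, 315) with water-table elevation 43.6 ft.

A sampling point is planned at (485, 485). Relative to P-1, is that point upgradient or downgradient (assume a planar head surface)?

∂h/∂x = (43.4 − 43.5) / (-255 − 0) = +0.0003922
∂h/∂y = (43.6 − 43.5) / (315 − 0) = +0.0003175
Head at (485, 485) = 43.5 + (+0.0003922)·(485) + (+0.0003175)·(485) = 43.84 ft.
That is higher than the 43.5 ft at P-1, so the point is upgradient.

upgradient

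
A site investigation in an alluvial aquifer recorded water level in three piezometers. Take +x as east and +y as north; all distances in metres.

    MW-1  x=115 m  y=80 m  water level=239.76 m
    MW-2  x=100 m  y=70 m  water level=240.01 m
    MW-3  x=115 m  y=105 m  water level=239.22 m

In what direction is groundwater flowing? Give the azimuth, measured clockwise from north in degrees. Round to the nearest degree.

006°

Taking MW-1 as reference: MW-2−MW-1 = (-15, -10, +0.25); MW-3−MW-1 = (0, 25, -0.54).
Determinant of the coordinate differences = (-15)·25 − 0·(-10) = -375.
∂h/∂x = [(+0.25)·25 − (-0.54)·(-10)] / -375 = -0.002267
∂h/∂y = [(-15)·(-0.54) − 0·(+0.25)] / -375 = -0.02160
Flow direction (−∇h) has components (+0.002267 E, +0.02160 N).
Azimuth = atan2(E, N) = atan2(+0.002267, +0.02160) = 6.0° ≈ 006°.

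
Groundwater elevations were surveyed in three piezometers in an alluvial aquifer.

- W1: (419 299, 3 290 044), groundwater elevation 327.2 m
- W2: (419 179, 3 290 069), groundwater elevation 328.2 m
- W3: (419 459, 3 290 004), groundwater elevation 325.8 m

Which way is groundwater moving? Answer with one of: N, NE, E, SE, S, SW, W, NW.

SE

Taking W1 as reference: W2−W1 = (-120, 25, +1.0); W3−W1 = (160, -40, -1.4).
Solve a·Δx + b·Δy = Δh: det = (-120)·(-40) − 160·25 = 800.
∂h/∂x = [(+1.0)·(-40) − (-1.4)·25] / 800 = -0.006250
∂h/∂y = [(-120)·(-1.4) − 160·(+1.0)] / 800 = +0.010000
Flow = −∇h = (+0.006250 east, -0.010000 north), which points southeast.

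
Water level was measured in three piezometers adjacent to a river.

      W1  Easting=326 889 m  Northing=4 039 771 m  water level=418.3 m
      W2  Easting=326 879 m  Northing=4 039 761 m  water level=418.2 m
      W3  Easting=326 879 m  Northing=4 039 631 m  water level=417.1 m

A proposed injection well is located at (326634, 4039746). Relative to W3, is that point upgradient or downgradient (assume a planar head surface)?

Differences from W1: to W2 (Δx, Δy, Δh) = (-10, -10, -0.1); to W3 = (-10, -140, -1.2).
Solve a·Δx + b·Δy = Δh: det = (-10)·(-140) − (-10)·(-10) = 1300.
∂h/∂x = [(-0.1)·(-140) − (-1.2)·(-10)] / 1300 = +0.001538
∂h/∂y = [(-10)·(-1.2) − (-10)·(-0.1)] / 1300 = +0.008462
Head at (326634, 4039746) = 418.3 + (+0.001538)·(-255) + (+0.008462)·(-25) = 417.70 m.
That is higher than the 417.1 m at W3, so the point is upgradient.

upgradient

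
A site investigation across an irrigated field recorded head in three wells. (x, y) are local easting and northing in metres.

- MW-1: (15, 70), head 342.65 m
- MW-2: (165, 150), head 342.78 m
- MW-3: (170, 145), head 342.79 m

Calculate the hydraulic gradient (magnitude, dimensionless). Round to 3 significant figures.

0.00146

Taking MW-1 as reference: MW-2−MW-1 = (150, 80, +0.13); MW-3−MW-1 = (155, 75, +0.14).
Determinant of the coordinate differences = 150·75 − 155·80 = -1150.
∂h/∂x = [(+0.13)·75 − (+0.14)·80] / -1150 = +0.001261
∂h/∂y = [150·(+0.14) − 155·(+0.13)] / -1150 = -0.0007391
|∇h| = √(0.001261² + -0.0007391²) = 0.001462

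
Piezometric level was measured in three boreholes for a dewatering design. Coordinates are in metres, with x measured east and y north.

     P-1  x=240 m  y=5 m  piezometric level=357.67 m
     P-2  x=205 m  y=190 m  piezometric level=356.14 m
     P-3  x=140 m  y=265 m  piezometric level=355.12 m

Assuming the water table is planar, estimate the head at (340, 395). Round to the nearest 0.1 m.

355.8 m

Taking P-1 as reference: P-2−P-1 = (-35, 185, -1.53); P-3−P-1 = (-100, 260, -2.55).
Determinant of the coordinate differences = (-35)·260 − (-100)·185 = 9400.
∂h/∂x = [(-1.53)·260 − (-2.55)·185] / 9400 = +0.007867
∂h/∂y = [(-35)·(-2.55) − (-100)·(-1.53)] / 9400 = -0.006782
h(340, 395) = 357.67 + (+0.007867)·(100) + (-0.006782)·(390) = 357.67 +0.787 -2.645 = 355.812 m.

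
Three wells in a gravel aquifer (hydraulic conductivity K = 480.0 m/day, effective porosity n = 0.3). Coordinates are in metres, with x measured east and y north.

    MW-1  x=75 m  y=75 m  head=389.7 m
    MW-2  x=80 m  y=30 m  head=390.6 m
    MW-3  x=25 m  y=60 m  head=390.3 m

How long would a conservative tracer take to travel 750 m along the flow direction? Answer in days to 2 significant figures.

22 days

Taking MW-1 as reference: MW-2−MW-1 = (5, -45, +0.9); MW-3−MW-1 = (-50, -15, +0.6).
Solve a·Δx + b·Δy = Δh: det = 5·(-15) − (-50)·(-45) = -2325.
∂h/∂x = [(+0.9)·(-15) − (+0.6)·(-45)] / -2325 = -0.005806
∂h/∂y = [5·(+0.6) − (-50)·(+0.9)] / -2325 = -0.02065
|∇h| = √(-0.005806² + -0.02065²) = 0.02145
Seepage velocity v = K·i/n = 480.0 × 0.02145 / 0.3 = 34.32 m/day.
t = 750 / 34.32 = 21.85 days.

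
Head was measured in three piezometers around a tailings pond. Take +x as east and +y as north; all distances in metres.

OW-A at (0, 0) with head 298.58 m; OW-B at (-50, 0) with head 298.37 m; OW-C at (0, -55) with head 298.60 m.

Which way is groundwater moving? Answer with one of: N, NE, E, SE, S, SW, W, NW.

∂h/∂x = (298.37 − 298.58) / (-50 − 0) = +0.004200
∂h/∂y = (298.60 − 298.58) / (-55 − 0) = -0.0003636
Flow = −∇h = (-0.004200 east, +0.0003636 north), which points west.

W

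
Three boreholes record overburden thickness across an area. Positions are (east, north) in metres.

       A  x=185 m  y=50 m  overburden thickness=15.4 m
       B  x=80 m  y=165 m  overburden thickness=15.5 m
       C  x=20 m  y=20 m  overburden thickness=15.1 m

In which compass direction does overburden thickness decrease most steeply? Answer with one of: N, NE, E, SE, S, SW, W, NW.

SW

Differences from A: to B (Δx, Δy, Δh) = (-105, 115, +0.1); to C = (-165, -30, -0.3).
Solve a·Δx + b·Δy = Δd: det = (-105)·(-30) − (-165)·115 = 22125.
∂d/∂x = [(+0.1)·(-30) − (-0.3)·115] / 22125 = +0.001424
∂d/∂y = [(-105)·(-0.3) − (-165)·(+0.1)] / 22125 = +0.002169
Steepest decrease is along −∇f = (-0.001424 E, -0.002169 N) → southwest.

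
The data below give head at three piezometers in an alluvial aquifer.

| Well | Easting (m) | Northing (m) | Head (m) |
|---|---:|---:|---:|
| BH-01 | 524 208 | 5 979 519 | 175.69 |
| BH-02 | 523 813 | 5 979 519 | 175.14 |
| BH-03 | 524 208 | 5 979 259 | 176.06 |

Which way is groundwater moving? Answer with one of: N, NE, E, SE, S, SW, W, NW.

∂h/∂x = (175.14 − 175.69) / (523813 − 524208) = +0.001392
∂h/∂y = (176.06 − 175.69) / (5979259 − 5979519) = -0.001423
Flow = −∇h = (-0.001392 east, +0.001423 north), which points northwest.

NW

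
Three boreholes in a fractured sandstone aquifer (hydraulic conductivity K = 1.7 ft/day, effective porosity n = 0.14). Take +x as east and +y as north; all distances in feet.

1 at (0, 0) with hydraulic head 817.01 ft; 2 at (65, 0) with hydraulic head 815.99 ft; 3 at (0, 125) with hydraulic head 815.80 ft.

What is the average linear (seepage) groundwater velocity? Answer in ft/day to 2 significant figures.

∂h/∂x = (815.99 − 817.01) / (65 − 0) = -0.01569
∂h/∂y = (815.80 − 817.01) / (125 − 0) = -0.009680
|∇h| = √(-0.01569² + -0.009680²) = 0.01844
Seepage velocity v = K·i/n = 1.7 × 0.01844 / 0.14 = 0.2239 ft/day.

0.22 ft/day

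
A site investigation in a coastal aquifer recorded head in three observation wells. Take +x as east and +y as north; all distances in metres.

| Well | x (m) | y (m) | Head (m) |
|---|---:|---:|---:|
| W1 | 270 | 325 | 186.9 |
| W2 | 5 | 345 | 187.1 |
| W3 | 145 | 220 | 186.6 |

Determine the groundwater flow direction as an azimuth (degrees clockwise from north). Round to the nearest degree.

172°

Three-point gradient (reference W1): Δ to W2 = (-265, 20, +0.2), Δ to W3 = (-125, -105, -0.3).
∂h/∂x = -0.0004946, ∂h/∂y = +0.003446 (det = 30325).
Flow direction (−∇h) has components (+0.0004946 E, -0.003446 N).
Azimuth = atan2(E, N) = atan2(+0.0004946, -0.003446) = 171.8° ≈ 172°.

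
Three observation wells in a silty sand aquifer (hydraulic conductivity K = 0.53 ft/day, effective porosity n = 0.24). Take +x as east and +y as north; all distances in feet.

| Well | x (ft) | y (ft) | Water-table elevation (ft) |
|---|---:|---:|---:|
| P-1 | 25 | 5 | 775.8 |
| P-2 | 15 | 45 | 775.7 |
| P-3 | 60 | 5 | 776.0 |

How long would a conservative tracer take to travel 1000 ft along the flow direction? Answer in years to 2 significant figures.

210 years

With h = a·x + b·y + c and P-1 as origin, the differences give:
  (-10)·a + 40·b = -0.1
  35·a + 0·b = +0.2
Eliminate b (×0 and ×40, subtract): -1400·a = -8.00 → a = ∂h/∂x = +0.005714
Back-substitute: b = ∂h/∂y = -0.001071.
|∇h| = √(0.005714² + -0.001071²) = 0.005814
Seepage velocity v = K·i/n = 0.53 × 0.005814 / 0.24 = 0.01284 ft/day.
t = 1000 / 0.01284 = 7.788e+04 days = 213 years.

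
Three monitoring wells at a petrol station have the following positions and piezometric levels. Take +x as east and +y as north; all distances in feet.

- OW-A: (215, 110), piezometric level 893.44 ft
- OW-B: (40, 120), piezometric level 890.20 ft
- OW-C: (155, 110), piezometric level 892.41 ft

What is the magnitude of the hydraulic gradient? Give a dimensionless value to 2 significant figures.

0.029

Three-point gradient (reference OW-A): Δ to OW-B = (-175, 10, -3.24), Δ to OW-C = (-60, 0, -1.03).
∂h/∂x = +0.01717, ∂h/∂y = -0.02358 (det = 600).
|∇h| = √(0.01717² + -0.02358²) = 0.02917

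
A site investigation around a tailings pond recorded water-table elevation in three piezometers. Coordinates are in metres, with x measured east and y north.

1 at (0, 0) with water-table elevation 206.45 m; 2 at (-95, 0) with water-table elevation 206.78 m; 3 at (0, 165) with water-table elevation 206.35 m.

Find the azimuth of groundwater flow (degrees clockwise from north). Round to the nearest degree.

∂h/∂x = (206.78 − 206.45) / (-95 − 0) = -0.003474
∂h/∂y = (206.35 − 206.45) / (165 − 0) = -0.0006061
Flow direction (−∇h) has components (+0.003474 E, +0.0006061 N).
Azimuth = atan2(E, N) = atan2(+0.003474, +0.0006061) = 80.1° ≈ 080°.

080°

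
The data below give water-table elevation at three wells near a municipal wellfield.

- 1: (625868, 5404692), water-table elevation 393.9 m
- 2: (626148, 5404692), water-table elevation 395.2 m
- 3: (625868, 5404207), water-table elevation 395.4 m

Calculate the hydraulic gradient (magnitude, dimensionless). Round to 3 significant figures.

∂h/∂x = (395.2 − 393.9) / (626148 − 625868) = +0.004643
∂h/∂y = (395.4 − 393.9) / (5404207 − 5404692) = -0.003093
|∇h| = √(0.004643² + -0.003093²) = 0.005579

0.00558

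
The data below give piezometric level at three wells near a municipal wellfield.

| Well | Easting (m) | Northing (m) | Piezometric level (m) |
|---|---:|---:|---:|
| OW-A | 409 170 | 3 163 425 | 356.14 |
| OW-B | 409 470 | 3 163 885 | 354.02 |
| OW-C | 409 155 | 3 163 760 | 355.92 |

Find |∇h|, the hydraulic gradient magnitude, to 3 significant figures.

Taking OW-A as reference: OW-B−OW-A = (300, 460, -2.12); OW-C−OW-A = (-15, 335, -0.22).
Solve a·Δx + b·Δy = Δh: det = 300·335 − (-15)·460 = 107400.
∂h/∂x = [(-2.12)·335 − (-0.22)·460] / 107400 = -0.005670
∂h/∂y = [300·(-0.22) − (-15)·(-2.12)] / 107400 = -0.0009106
|∇h| = √(-0.005670² + -0.0009106²) = 0.005743

0.00574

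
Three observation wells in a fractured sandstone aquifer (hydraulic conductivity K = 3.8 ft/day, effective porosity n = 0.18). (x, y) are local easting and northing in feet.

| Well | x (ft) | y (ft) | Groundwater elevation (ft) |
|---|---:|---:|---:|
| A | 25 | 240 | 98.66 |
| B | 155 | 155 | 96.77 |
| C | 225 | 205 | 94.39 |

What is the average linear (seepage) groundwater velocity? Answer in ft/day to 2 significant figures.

0.59 ft/day

Three-point gradient (reference A): Δ to B = (130, -85, -1.89), Δ to C = (200, -35, -4.27).
∂h/∂x = -0.02384, ∂h/∂y = -0.01422 (det = 12450).
|∇h| = √(-0.02384² + -0.01422²) = 0.02776
Seepage velocity v = K·i/n = 3.8 × 0.02776 / 0.18 = 0.586 ft/day.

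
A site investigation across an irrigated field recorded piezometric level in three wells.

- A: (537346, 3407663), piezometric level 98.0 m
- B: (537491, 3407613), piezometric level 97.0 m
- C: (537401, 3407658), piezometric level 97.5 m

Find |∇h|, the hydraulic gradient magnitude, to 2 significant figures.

0.013

Taking A as reference: B−A = (145, -50, -1.0); C−A = (55, -5, -0.5).
Determinant of the coordinate differences = 145·(-5) − 55·(-50) = 2025.
∂h/∂x = [(-1.0)·(-5) − (-0.5)·(-50)] / 2025 = -0.009877
∂h/∂y = [145·(-0.5) − 55·(-1.0)] / 2025 = -0.008642
|∇h| = √(-0.009877² + -0.008642²) = 0.01312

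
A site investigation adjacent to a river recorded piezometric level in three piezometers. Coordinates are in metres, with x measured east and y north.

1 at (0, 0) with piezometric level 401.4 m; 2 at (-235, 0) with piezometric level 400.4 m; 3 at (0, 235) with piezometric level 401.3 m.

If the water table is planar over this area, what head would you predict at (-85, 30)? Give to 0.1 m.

∂h/∂x = (400.4 − 401.4) / (-235 − 0) = +0.004255
∂h/∂y = (401.3 − 401.4) / (235 − 0) = -0.0004255
h(-85, 30) = 401.4 + (+0.004255)·(-85) + (-0.0004255)·(30) = 401.4 -0.362 -0.013 = 401.026 m.

401.0 m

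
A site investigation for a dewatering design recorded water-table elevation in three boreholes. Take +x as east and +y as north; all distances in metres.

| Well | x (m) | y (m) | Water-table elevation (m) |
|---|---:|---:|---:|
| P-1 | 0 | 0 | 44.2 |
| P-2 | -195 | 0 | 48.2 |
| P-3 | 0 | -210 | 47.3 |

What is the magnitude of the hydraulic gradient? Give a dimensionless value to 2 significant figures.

∂h/∂x = (48.2 − 44.2) / (-195 − 0) = -0.02051
∂h/∂y = (47.3 − 44.2) / (-210 − 0) = -0.01476
|∇h| = √(-0.02051² + -0.01476²) = 0.02527

0.025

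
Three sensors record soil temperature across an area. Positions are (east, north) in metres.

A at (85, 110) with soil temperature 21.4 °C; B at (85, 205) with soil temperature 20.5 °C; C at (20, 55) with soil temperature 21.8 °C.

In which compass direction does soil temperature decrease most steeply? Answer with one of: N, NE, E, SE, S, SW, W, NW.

Taking A as reference: B−A = (0, 95, -0.9); C−A = (-65, -55, +0.4).
Solve a·Δx + b·Δy = ΔT: det = 0·(-55) − (-65)·95 = 6175.
∂T/∂x = [(-0.9)·(-55) − (+0.4)·95] / 6175 = +0.001862
∂T/∂y = [0·(+0.4) − (-65)·(-0.9)] / 6175 = -0.009474
Steepest decrease is along −∇f = (-0.001862 E, +0.009474 N) → north.

N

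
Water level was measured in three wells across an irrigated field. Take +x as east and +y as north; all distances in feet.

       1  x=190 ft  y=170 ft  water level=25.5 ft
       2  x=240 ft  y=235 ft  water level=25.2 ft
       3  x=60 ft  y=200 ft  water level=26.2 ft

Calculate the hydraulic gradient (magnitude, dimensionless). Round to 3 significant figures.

Taking 1 as reference: 2−1 = (50, 65, -0.3); 3−1 = (-130, 30, +0.7).
Determinant of the coordinate differences = 50·30 − (-130)·65 = 9950.
∂h/∂x = [(-0.3)·30 − (+0.7)·65] / 9950 = -0.005477
∂h/∂y = [50·(+0.7) − (-130)·(-0.3)] / 9950 = -0.0004020
|∇h| = √(-0.005477² + -0.0004020²) = 0.005492

0.00549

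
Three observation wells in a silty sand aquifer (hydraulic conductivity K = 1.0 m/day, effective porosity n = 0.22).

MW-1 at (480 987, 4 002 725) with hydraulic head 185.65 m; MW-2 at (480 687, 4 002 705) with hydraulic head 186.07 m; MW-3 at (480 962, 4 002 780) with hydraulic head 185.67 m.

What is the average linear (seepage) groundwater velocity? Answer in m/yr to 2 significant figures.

2.3 m/yr

With h = a·x + b·y + c and MW-1 as origin, the differences give:
  (-300)·a + (-20)·b = +0.42
  (-25)·a + 55·b = +0.02
Eliminate b (×55 and ×(-20), subtract): -17000·a = 23.500 → a = ∂h/∂x = -0.001382
Back-substitute: b = ∂h/∂y = -0.0002647.
|∇h| = √(-0.001382² + -0.0002647²) = 0.001407
Seepage velocity v = K·i/n = 1.0 × 0.001407 / 0.22 = 0.006395 m/day = 2.336 m/yr.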